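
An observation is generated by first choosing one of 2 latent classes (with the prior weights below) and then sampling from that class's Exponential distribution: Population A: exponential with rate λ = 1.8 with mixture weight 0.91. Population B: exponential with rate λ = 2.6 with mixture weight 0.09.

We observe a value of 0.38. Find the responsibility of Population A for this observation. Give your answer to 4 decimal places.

0.9046

By Bayes' theorem, P(k | x) = w_k f_k(x) / Σ_j w_j f_j(x).
Component likelihoods at x = 0.38:
  f_A = 0.90827
  f_B = 0.968034
Multiply by the mixture weights:
  w_A·f_A = 0.91 × 0.90827 = 0.826526
  w_B·f_B = 0.09 × 0.968034 = 0.087123
Normaliser: 0.826526 + 0.087123 = 0.913649
Responsibility of Population A: 0.826526 / 0.913649 ≈ 0.9046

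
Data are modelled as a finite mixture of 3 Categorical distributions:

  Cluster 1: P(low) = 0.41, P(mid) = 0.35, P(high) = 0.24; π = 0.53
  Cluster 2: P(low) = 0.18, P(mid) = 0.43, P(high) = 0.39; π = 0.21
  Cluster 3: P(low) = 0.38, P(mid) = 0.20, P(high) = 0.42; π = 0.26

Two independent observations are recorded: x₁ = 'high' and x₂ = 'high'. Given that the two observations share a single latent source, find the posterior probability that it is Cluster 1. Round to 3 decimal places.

The responsibility of component k is π_k f_k(x) divided by Σ_j π_j f_j(x).
Since both observations come from the same component, the likelihood for component k is f_k(x₁)·f_k(x₂).
  L_1 = [P(high | comp) = 0.24] × [0.24] = 0.0576
  L_2 = [P(high | comp) = 0.39] × [0.39] = 0.1521
  L_3 = [P(high | comp) = 0.42] × [0.42] = 0.1764
Unnormalised posteriors:
  π_1·L_1 = 0.53 × 0.0576 = 0.030528
  π_2·L_2 = 0.21 × 0.1521 = 0.031941
  π_3·L_3 = 0.26 × 0.1764 = 0.045864
Denominator: 0.030528 + 0.031941 + 0.045864 = 0.108333
So the posterior for Cluster 1 is 0.030528 / 0.108333 ≈ 0.282.

0.282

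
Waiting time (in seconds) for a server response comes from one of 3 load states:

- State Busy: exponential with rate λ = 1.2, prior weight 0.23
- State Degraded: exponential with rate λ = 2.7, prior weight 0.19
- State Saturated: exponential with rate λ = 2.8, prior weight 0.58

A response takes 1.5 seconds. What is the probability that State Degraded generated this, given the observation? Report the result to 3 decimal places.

Posterior ∝ prior × likelihood, so P(k | x) ∝ π_k f_k(x); normalise over all components.
Component likelihoods at x = 1.5 seconds:
  L_Busy = 1.2·e^(−1.2·1.5) = 1.2·e^(−1.8000) = 0.198359
  L_Degraded = 2.7·e^(−2.7·1.5) = 2.7·e^(−4.0500) = 0.0470404
  L_Saturated = 2.8·e^(−2.8·1.5) = 2.8·e^(−4.2000) = 0.0419876
Weight by the priors:
  π_Busy·L_Busy = 0.23 × 0.198359 = 0.0456225
  π_Degraded·L_Degraded = 0.19 × 0.0470404 = 0.00893768
  π_Saturated·L_Saturated = 0.58 × 0.0419876 = 0.0243528
Normaliser: 0.0456225 + 0.00893768 + 0.0243528 = 0.078913
Responsibility of State Degraded: 0.00893768 / 0.078913 ≈ 0.113

0.113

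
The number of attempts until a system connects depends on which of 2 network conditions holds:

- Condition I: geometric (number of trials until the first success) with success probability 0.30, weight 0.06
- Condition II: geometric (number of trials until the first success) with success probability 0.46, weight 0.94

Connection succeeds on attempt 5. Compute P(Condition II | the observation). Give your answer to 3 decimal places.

0.895

Apply Bayes' rule: the posterior for each component is proportional to its prior times its likelihood at x.
Component likelihoods at x = 5:
  L_I = 0.07203
  L_II = 0.0391141
Weight by the priors:
  π_I·L_I = 0.06 × 0.07203 = 0.0043218
  π_II·L_II = 0.94 × 0.0391141 = 0.0367672
Normaliser: 0.0043218 + 0.0367672 = 0.041089
P(Condition II | the observation) = 0.0367672 / 0.041089 ≈ 0.895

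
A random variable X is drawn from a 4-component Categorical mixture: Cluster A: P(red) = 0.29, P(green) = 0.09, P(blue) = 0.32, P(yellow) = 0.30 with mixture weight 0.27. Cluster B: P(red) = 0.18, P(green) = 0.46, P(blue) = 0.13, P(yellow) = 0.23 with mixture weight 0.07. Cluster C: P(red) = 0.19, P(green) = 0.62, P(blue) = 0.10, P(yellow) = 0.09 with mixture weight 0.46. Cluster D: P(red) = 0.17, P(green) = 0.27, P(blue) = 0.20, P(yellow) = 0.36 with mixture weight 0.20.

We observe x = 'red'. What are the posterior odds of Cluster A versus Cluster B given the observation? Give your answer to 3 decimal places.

6.214

Since P(k|x) ∝ w_k f_k(x), the posterior odds are w_i f_i(x) / (w_j f_j(x)).
Evaluate each component's likelihood at the observed value:
  f_A = P(red | comp) = 0.29
  f_B = P(red | comp) = 0.18
  f_C = P(red | comp) = 0.19
  f_D = P(red | comp) = 0.17
Odds = (0.27/0.07) × (0.29/0.18) = 3.85714 × 1.61111 ≈ 6.214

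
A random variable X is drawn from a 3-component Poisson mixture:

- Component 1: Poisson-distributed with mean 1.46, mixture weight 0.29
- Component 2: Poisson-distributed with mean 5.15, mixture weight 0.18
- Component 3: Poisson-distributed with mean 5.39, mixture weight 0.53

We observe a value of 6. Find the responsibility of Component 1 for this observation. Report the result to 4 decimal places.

0.0082

P(component k | x) = P(Z=k)·f_k(x) / marginal(x), where marginal(x) = Σ_j P(Z=j)·f_j(x).
Evaluate each component's likelihood at the observed value:
  p_1 = e^(−1.46)·1.46^6/6! = 0.00312403
  p_2 = e^(−5.15)·5.15^6/6! = 0.150278
  p_3 = e^(−5.39)·5.39^6/6! = 0.155365
Unnormalised posteriors:
  P(Z=1)·p_1 = 0.29 × 0.00312403 = 0.000905968
  P(Z=2)·p_2 = 0.18 × 0.150278 = 0.02705
  P(Z=3)·p_3 = 0.53 × 0.155365 = 0.0823434
Denominator: 0.000905968 + 0.02705 + 0.0823434 = 0.110299
P(Component 1 | data) = 0.000905968 / 0.110299 ≈ 0.0082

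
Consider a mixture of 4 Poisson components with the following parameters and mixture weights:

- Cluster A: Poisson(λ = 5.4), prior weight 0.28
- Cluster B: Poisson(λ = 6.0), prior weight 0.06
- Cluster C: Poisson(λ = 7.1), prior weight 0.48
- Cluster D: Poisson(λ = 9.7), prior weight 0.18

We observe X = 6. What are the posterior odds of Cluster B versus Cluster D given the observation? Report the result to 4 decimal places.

0.7552

Since P(k|x) ∝ π_k f_k(x), the posterior odds are π_i f_i(x) / (π_j f_j(x)).
Evaluate each component's likelihood at the observed value:
  L_A = 0.155539
  L_B = 0.160623
  L_C = 0.1468
  L_D = 0.0708992
0.00963739 / 0.0127619 ≈ 0.7552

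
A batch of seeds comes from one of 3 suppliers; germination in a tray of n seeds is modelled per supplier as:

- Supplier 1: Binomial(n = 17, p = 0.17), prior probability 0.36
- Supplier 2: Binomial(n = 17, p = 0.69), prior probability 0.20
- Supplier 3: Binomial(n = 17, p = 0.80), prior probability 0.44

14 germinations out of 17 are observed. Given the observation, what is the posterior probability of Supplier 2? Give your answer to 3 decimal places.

By Bayes' theorem, P(k | x) = π_k f_k(x) / Σ_j π_j f_j(x).
Evaluate each component's likelihood at the observed value:
  f_1 = 6.54679e-09
  f_2 = 0.112326
  f_3 = 0.239254
Multiply by the mixture weights:
  π_1·f_1 = 0.36 × 6.54679e-09 = 2.35684e-09
  π_2·f_2 = 0.20 × 0.112326 = 0.0224653
  π_3·f_3 = 0.44 × 0.239254 = 0.105272
Marginal: 2.35684e-09 + 0.0224653 + 0.105272 = 0.127737
Responsibility of Supplier 2: 0.0224653 / 0.127737 ≈ 0.176

0.176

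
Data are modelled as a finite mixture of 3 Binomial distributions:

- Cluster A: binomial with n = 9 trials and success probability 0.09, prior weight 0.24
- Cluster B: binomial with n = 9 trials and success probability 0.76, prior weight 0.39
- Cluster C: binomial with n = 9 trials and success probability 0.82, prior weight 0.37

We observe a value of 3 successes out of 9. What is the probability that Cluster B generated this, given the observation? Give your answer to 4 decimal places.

Apply Bayes' rule: the posterior for each component is proportional to its prior times its likelihood at x.
Evaluate each component's likelihood at the observed value:
  L_A = 0.034774
  L_B = 0.00704673
  L_C = 0.00157527
Prior × likelihood for each component:
  π_A·L_A = 0.24 × 0.034774 = 0.00834577
  π_B·L_B = 0.39 × 0.00704673 = 0.00274822
  π_C·L_C = 0.37 × 0.00157527 = 0.000582851
Marginal: 0.00834577 + 0.00274822 + 0.000582851 = 0.0116768
P(Cluster B | the observation) ≈ 0.2354

0.2354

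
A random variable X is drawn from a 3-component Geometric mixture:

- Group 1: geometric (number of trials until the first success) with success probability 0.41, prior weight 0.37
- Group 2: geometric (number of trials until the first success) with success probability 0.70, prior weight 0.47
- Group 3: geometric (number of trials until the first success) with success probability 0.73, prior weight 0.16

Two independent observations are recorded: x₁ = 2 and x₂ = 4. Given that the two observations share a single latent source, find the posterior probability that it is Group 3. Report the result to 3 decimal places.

0.046

P(component k | x) = P(Z=k)·f_k(x) / marginal(x), where marginal(x) = Σ_j P(Z=j)·f_j(x).
Since both observations come from the same component, the likelihood for component k is f_k(x₁)·f_k(x₂).
  p_1 = [0.41·(1−0.41)^1 = 0.41·0.59 = 0.2419] × [0.0842054] = 0.0203693
  p_2 = [0.70·(1−0.70)^1 = 0.70·0.3 = 0.21] × [0.0189] = 0.003969
  p_3 = [0.73·(1−0.73)^1 = 0.73·0.27 = 0.1971] × [0.0143686] = 0.00283205
Multiply by the mixture weights:
  P(Z=1)·p_1 = 0.37 × 0.0203693 = 0.00753664
  P(Z=2)·p_2 = 0.47 × 0.003969 = 0.00186543
  P(Z=3)·p_3 = 0.16 × 0.00283205 = 0.000453128
Normaliser: 0.00753664 + 0.00186543 + 0.000453128 = 0.00985519
Responsibility of Group 3: 0.000453128 / 0.00985519 ≈ 0.046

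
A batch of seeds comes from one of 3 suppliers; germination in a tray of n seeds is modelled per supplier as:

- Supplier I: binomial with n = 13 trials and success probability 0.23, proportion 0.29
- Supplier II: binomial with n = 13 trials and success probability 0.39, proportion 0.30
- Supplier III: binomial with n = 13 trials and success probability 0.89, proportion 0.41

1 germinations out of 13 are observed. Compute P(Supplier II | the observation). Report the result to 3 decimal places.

Apply Bayes' rule: the posterior for each component is proportional to its prior times its likelihood at x.
Binomial probabilities:
  f_I = C(13,1)·0.23^1·0.77^12 = 13·0.23·0.0434399 = 0.129885
  f_II = C(13,1)·0.39^1·0.61^12 = 13·0.39·0.00265435 = 0.0134575
  f_III = C(13,1)·0.89^1·0.11^12 = 13·0.89·3.13843e-12 = 3.63116e-11
Unnormalised posteriors:
  π_I·f_I = 0.29 × 0.129885 = 0.0376667
  π_II·f_II = 0.30 × 0.0134575 = 0.00403726
  π_III·f_III = 0.41 × 3.63116e-11 = 1.48878e-11
Denominator: 0.0376667 + 0.00403726 + 1.48878e-11 = 0.041704
P(Supplier II | data) = 0.00403726 / 0.041704 ≈ 0.097

0.097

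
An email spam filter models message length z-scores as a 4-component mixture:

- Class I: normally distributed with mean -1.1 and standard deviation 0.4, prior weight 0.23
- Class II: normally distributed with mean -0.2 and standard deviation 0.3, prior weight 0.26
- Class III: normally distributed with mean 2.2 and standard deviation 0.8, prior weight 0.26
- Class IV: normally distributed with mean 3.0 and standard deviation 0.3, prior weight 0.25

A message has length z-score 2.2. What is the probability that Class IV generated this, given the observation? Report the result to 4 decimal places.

By Bayes' theorem, P(k | x) = w_k f_k(x) / Σ_j w_j f_j(x).
Normal densities:
  f_I = 1.65678e-15
  f_II = 1.68409e-14
  f_III = 0.498678
  f_IV = 0.0379866
Prior × likelihood for each component:
  w_I·f_I = 0.23 × 1.65678e-15 = 3.8106e-16
  w_II·f_II = 0.26 × 1.68409e-14 = 4.37863e-15
  w_III·f_III = 0.26 × 0.498678 = 0.129656
  w_IV·f_IV = 0.25 × 0.0379866 = 0.00949666
Denominator: 3.8106e-16 + 4.37863e-15 + 0.129656 + 0.00949666 = 0.139153
P(Class IV | x) ≈ 0.0682

0.0682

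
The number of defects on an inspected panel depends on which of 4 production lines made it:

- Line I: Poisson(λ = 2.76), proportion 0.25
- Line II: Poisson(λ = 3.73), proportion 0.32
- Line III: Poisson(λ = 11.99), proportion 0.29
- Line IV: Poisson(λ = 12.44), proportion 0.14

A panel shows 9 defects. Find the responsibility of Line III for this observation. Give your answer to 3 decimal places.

Apply Bayes' rule: the posterior for each component is proportional to its prior times its likelihood at x.
Poisson probabilities:
  f_I = e^(−2.76)·2.76^9/9! = 0.00162094
  f_II = e^(−3.73)·3.73^9/9! = 0.00924055
  f_III = e^(−11.99)·11.99^9/9! = 0.0875828
  f_IV = e^(−12.44)·12.44^9/9! = 0.0778031
Prior × likelihood for each component:
  π_I·f_I = 0.25 × 0.00162094 = 0.000405234
  π_II·f_II = 0.32 × 0.00924055 = 0.00295698
  π_III·f_III = 0.29 × 0.0875828 = 0.025399
  π_IV·f_IV = 0.14 × 0.0778031 = 0.0108924
Marginal: 0.000405234 + 0.00295698 + 0.025399 + 0.0108924 = 0.0396537
P(Line III | the observation) = 0.025399 / 0.0396537 ≈ 0.641

0.641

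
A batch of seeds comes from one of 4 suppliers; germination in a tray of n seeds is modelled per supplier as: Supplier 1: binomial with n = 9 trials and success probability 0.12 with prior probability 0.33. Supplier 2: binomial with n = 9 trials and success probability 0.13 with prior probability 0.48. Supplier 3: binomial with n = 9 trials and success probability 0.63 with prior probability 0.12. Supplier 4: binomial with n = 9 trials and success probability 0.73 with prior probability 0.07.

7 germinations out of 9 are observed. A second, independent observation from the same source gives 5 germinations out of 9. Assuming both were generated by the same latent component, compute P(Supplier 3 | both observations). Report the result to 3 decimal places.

0.660

Apply Bayes' rule: the posterior for each component is proportional to its prior times its likelihood at x.
Since both observations come from the same component, the likelihood for component k is f_k(x₁)·f_k(x₂).
  p_1 = [9.98933e-06] × [0.00188021] = 1.87821e-08
  p_2 = [1.7098e-05] × [0.00268018] = 4.58257e-08
  p_3 = [0.194129] × [0.234358] = 0.0454957
  p_4 = [0.289928] × [0.138816] = 0.0402467
Multiply by the mixture weights:
  π_1·p_1 = 0.33 × 1.87821e-08 = 6.19809e-09
  π_2·p_2 = 0.48 × 4.58257e-08 = 2.19963e-08
  π_3·p_3 = 0.12 × 0.0454957 = 0.00545948
  π_4·p_4 = 0.07 × 0.0402467 = 0.00281727
Sum: 6.19809e-09 + 2.19963e-08 + 0.00545948 + 0.00281727 = 0.00827677
So the posterior for Supplier 3 is 0.00545948 / 0.00827677 ≈ 0.660.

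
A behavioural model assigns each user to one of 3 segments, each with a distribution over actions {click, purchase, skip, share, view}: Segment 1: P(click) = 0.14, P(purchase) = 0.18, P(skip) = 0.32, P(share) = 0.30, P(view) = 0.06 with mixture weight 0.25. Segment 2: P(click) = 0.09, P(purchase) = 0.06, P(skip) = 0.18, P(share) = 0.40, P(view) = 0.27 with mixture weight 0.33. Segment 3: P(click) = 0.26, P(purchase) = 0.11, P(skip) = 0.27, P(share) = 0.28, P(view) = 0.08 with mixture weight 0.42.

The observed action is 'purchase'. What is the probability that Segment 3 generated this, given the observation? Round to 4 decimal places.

Apply Bayes' rule: the posterior for each component is proportional to its prior times its likelihood at x.
Evaluate each component's likelihood at the observed value:
  f_1 = 0.18
  f_2 = 0.06
  f_3 = 0.11
Prior × likelihood for each component:
  w_1·f_1 = 0.25 × 0.18 = 0.045
  w_2·f_2 = 0.33 × 0.06 = 0.0198
  w_3·f_3 = 0.42 × 0.11 = 0.0462
Denominator: 0.045 + 0.0198 + 0.0462 = 0.111
P(Segment 3 | x) ≈ 0.4162

0.4162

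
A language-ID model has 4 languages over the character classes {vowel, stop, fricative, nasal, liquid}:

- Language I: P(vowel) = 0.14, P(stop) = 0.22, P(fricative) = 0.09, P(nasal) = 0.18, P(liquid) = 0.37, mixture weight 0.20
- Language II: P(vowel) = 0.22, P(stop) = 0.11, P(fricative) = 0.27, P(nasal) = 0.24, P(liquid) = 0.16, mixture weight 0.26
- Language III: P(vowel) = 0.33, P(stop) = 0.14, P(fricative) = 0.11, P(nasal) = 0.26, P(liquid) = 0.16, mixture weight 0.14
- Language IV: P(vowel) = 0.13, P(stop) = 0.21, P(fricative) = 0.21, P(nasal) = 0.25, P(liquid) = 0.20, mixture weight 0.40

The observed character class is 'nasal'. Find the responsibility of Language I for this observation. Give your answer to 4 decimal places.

Apply Bayes' rule: the posterior for each component is proportional to its prior times its likelihood at x.
Categorical probabilities:
  p_I = P(nasal | comp) = 0.18
  p_II = P(nasal | comp) = 0.24
  p_III = P(nasal | comp) = 0.26
  p_IV = P(nasal | comp) = 0.25
Prior × likelihood for each component:
  π_I·p_I = 0.20 × 0.18 = 0.036
  π_II·p_II = 0.26 × 0.24 = 0.0624
  π_III·p_III = 0.14 × 0.26 = 0.0364
  π_IV·p_IV = 0.40 × 0.25 = 0.1
Denominator: 0.036 + 0.0624 + 0.0364 + 0.1 = 0.2348
So the posterior for Language I is 0.036 / 0.2348 ≈ 0.1533.

0.1533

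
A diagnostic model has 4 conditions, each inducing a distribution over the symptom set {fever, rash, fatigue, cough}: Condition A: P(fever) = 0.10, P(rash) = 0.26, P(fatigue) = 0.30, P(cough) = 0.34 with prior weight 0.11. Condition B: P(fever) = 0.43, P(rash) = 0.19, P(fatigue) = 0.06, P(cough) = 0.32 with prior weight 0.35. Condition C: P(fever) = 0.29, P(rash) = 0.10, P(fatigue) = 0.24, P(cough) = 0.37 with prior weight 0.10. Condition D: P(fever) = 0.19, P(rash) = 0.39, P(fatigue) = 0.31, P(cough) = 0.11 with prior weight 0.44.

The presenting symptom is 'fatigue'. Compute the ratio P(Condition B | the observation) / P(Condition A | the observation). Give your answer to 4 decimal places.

0.6364

Only the two components matter; the odds are (π_i f_i(x)) / (π_j f_j(x)).
Evaluate each component's likelihood at the observed value:
  p_A = P(fatigue | comp) = 0.30
  p_B = P(fatigue | comp) = 0.06
  p_C = P(fatigue | comp) = 0.24
  p_D = P(fatigue | comp) = 0.31
0.021 / 0.033 ≈ 0.6364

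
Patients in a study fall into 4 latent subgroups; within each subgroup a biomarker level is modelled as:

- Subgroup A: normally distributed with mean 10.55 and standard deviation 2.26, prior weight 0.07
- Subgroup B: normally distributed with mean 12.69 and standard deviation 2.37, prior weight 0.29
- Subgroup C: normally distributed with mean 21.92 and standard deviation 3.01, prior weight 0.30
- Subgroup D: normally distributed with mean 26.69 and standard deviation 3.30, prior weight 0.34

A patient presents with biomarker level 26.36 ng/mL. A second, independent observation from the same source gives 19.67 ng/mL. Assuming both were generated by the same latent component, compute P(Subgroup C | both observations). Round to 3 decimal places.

0.723

Posterior ∝ prior × likelihood, so P(k | x) ∝ P(Z=k) f_k(x); normalise over all components.
Since both observations come from the same component, the likelihood for component k is f_k(x₁)·f_k(x₂).
  f_A = [(1/(2.26·√(2π)))·exp(−(26.36−10.55)²/(2·2.26²)) = 0.176523·exp(-24.46904) = 4.16902e-12] × [5.13666e-05] = 2.14148e-16
  f_B = [(1/(2.37·√(2π)))·exp(−(26.36−12.69)²/(2·2.37²)) = 0.168330·exp(-16.63452) = 1.00434e-08] × [0.00220115] = 2.2107e-11
  f_C = [(1/(3.01·√(2π)))·exp(−(26.36−21.92)²/(2·3.01²)) = 0.132539·exp(-1.08794) = 0.0446539] × [0.100232] = 0.00447577
  f_D = [(1/(3.30·√(2π)))·exp(−(26.36−26.69)²/(2·3.30²)) = 0.120892·exp(-0.00500) = 0.120289] × [0.0125818] = 0.00151345
Weight by the priors:
  P(Z=A)·f_A = 0.07 × 2.14148e-16 = 1.49904e-17
  P(Z=B)·f_B = 0.29 × 2.2107e-11 = 6.41103e-12
  P(Z=C)·f_C = 0.30 × 0.00447577 = 0.00134273
  P(Z=D)·f_D = 0.34 × 0.00151345 = 0.000514571
Denominator: 1.49904e-17 + 6.41103e-12 + 0.00134273 + 0.000514571 = 0.0018573
So the posterior for Subgroup C is 0.00134273 / 0.0018573 ≈ 0.723.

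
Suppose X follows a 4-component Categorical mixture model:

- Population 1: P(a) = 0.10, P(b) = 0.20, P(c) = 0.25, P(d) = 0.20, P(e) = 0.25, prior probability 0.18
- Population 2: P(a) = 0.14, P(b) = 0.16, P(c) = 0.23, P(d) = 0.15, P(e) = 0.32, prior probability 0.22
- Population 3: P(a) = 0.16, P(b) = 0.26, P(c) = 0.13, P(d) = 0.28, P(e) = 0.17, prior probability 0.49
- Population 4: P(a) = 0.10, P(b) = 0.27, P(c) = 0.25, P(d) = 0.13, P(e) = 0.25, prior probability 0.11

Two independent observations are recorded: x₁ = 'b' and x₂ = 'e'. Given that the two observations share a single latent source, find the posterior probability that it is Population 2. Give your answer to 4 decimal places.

P(component k | x) = π_k·f_k(x) / marginal(x), where marginal(x) = Σ_j π_j·f_j(x).
Since both observations come from the same component, the likelihood for component k is f_k(x₁)·f_k(x₂).
  L_1 = [0.2] × [0.25] = 0.05
  L_2 = [0.16] × [0.32] = 0.0512
  L_3 = [0.26] × [0.17] = 0.0442
  L_4 = [0.27] × [0.25] = 0.0675
Unnormalised posteriors:
  π_1·L_1 = 0.18 × 0.05 = 0.009
  π_2·L_2 = 0.22 × 0.0512 = 0.011264
  π_3·L_3 = 0.49 × 0.0442 = 0.021658
  π_4·L_4 = 0.11 × 0.0675 = 0.007425
Marginal: 0.009 + 0.011264 + 0.021658 + 0.007425 = 0.049347
So the posterior for Population 2 is 0.011264 / 0.049347 ≈ 0.2283.

0.2283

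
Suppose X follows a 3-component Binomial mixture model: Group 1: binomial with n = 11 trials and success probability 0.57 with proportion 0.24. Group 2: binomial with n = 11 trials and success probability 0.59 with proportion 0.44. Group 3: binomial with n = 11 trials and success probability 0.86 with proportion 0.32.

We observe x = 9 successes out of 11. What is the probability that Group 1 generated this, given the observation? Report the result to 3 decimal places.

P(component k | x) = π_k·f_k(x) / marginal(x), where marginal(x) = Σ_j π_j·f_j(x).
Component likelihoods at x = 9 successes out of 11:
  L_1 = C(11,9)·0.57^9·0.43^2 = 55·0.00635146·0.1849 = 0.0645912
  L_2 = C(11,9)·0.59^9·0.41^2 = 55·0.008663·0.1681 = 0.0800937
  L_3 = C(11,9)·0.86^9·0.14^2 = 55·0.257327·0.0196 = 0.277399
Unnormalised posteriors:
  π_1·L_1 = 0.24 × 0.0645912 = 0.0155019
  π_2·L_2 = 0.44 × 0.0800937 = 0.0352412
  π_3·L_3 = 0.32 × 0.277399 = 0.0887677
Sum: 0.0155019 + 0.0352412 + 0.0887677 = 0.139511
P(Group 1 | the observation) ≈ 0.111

0.111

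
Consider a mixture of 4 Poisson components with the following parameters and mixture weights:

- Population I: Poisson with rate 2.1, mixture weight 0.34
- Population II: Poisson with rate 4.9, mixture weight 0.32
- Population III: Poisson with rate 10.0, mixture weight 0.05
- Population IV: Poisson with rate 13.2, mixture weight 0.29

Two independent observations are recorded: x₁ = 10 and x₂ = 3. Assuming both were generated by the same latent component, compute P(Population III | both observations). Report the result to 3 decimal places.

0.057

The responsibility of component k is π_k f_k(x) divided by Σ_j π_j f_j(x).
Since both observations come from the same component, the likelihood for component k is f_k(x₁)·f_k(x₂).
  f_I = [5.62874e-05] × [0.189011] = 1.0639e-05
  f_II = [0.016374] × [0.146014] = 0.00239083
  f_III = [0.12511] × [0.00756665] = 0.000946664
  f_IV = [0.081901] × [0.000709387] = 5.80995e-05
Weight by the priors:
  π_I·f_I = 0.34 × 1.0639e-05 = 3.61725e-06
  π_II·f_II = 0.32 × 0.00239083 = 0.000765066
  π_III·f_III = 0.05 × 0.000946664 = 4.73332e-05
  π_IV·f_IV = 0.29 × 5.80995e-05 = 1.68489e-05
Denominator: 3.61725e-06 + 0.000765066 + 4.73332e-05 + 1.68489e-05 = 0.000832865
Responsibility of Population III: 4.73332e-05 / 0.000832865 ≈ 0.057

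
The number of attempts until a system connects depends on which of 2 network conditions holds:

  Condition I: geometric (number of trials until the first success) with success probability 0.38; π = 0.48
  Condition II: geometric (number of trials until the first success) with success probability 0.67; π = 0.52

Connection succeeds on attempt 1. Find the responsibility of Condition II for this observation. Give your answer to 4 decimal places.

Apply Bayes' rule: the posterior for each component is proportional to its prior times its likelihood at x.
Component likelihoods at x = 1:
  f_I = 0.38
  f_II = 0.67
Prior × likelihood for each component:
  P(Z=I)·f_I = 0.48 × 0.38 = 0.1824
  P(Z=II)·f_II = 0.52 × 0.67 = 0.3484
Sum: 0.1824 + 0.3484 = 0.5308
Responsibility of Condition II: 0.3484 / 0.5308 ≈ 0.6564

0.6564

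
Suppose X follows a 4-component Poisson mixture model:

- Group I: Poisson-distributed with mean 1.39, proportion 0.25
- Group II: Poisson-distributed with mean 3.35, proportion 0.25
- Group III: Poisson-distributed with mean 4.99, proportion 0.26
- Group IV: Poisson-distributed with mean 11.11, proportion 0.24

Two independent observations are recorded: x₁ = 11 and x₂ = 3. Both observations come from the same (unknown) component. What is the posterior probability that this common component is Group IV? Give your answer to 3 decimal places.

0.230

Posterior ∝ prior × likelihood, so P(k | x) ∝ π_k f_k(x); normalise over all components.
Since both observations come from the same component, the likelihood for component k is f_k(x₁)·f_k(x₂).
  f_I = [2.33527e-07] × [0.111487] = 2.60352e-08
  f_II = [0.000524144] × [0.219835] = 0.000115225
  f_III = [0.00814368] × [0.140936] = 0.00114774
  f_IV = [0.119313] × [0.00341963] = 0.000408006
Weight by the priors:
  π_I·f_I = 0.25 × 2.60352e-08 = 6.50881e-09
  π_II·f_II = 0.25 × 0.000115225 = 2.88063e-05
  π_III·f_III = 0.26 × 0.00114774 = 0.000298411
  π_IV·f_IV = 0.24 × 0.000408006 = 9.79214e-05
Normaliser: 6.50881e-09 + 2.88063e-05 + 0.000298411 + 9.79214e-05 = 0.000425145
So the posterior for Group IV is 9.79214e-05 / 0.000425145 ≈ 0.230.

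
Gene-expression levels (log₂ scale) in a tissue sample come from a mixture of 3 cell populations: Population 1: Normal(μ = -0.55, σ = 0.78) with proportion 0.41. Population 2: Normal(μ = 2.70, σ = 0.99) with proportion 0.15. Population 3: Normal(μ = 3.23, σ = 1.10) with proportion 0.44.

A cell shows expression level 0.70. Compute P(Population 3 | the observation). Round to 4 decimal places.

0.1467

Posterior ∝ prior × likelihood, so P(k | x) ∝ π_k f_k(x); normalise over all components.
Component likelihoods at x = 0.70:
  p_1 = 0.141624
  p_2 = 0.0523661
  p_3 = 0.0257519
Multiply by the mixture weights:
  π_1·p_1 = 0.41 × 0.141624 = 0.0580656
  π_2·p_2 = 0.15 × 0.0523661 = 0.00785491
  π_3·p_3 = 0.44 × 0.0257519 = 0.0113308
Evidence: 0.0580656 + 0.00785491 + 0.0113308 = 0.0772514
Responsibility of Population 3: 0.0113308 / 0.0772514 ≈ 0.1467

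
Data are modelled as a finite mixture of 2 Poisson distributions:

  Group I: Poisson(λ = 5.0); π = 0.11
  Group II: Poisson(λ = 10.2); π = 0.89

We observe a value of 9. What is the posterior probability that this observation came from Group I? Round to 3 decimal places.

0.035

By Bayes' theorem, P(k | x) = P(Z=k) f_k(x) / Σ_j P(Z=j) f_j(x).
Poisson probabilities:
  p_I = 0.0362656
  p_II = 0.122415
Multiply by the mixture weights:
  P(Z=I)·p_I = 0.11 × 0.0362656 = 0.00398921
  P(Z=II)·p_II = 0.89 × 0.122415 = 0.108949
Denominator: 0.00398921 + 0.108949 = 0.112939
Responsibility of Group I: 0.00398921 / 0.112939 ≈ 0.035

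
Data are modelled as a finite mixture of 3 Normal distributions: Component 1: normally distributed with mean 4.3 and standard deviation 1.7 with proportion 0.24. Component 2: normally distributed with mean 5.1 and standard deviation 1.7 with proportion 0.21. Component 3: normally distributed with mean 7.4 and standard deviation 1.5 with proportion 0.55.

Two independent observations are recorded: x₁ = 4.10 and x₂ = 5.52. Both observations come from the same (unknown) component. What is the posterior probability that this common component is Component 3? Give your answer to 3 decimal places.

0.075

By Bayes' theorem, P(k | x) = w_k f_k(x) / Σ_j w_j f_j(x).
Since both observations come from the same component, the likelihood for component k is f_k(x₁)·f_k(x₂).
  p_1 = [(1/(1.7·√(2π)))·exp(−(4.10−4.3)²/(2·1.7²)) = 0.234672·exp(-0.00692) = 0.233054] × [0.181396] = 0.0422749
  p_2 = [(1/(1.7·√(2π)))·exp(−(4.10−5.1)²/(2·1.7²)) = 0.234672·exp(-0.17301) = 0.197389] × [0.227618] = 0.0449294
  p_3 = [(1/(1.5·√(2π)))·exp(−(4.10−7.4)²/(2·1.5²)) = 0.265962·exp(-2.42000) = 0.0236497] × [0.121259] = 0.00286774
Unnormalised posteriors:
  w_1·p_1 = 0.24 × 0.0422749 = 0.010146
  w_2·p_2 = 0.21 × 0.0449294 = 0.00943517
  w_3·p_3 = 0.55 × 0.00286774 = 0.00157726
Evidence: 0.010146 + 0.00943517 + 0.00157726 = 0.0211584
P(Component 3 | data) ≈ 0.075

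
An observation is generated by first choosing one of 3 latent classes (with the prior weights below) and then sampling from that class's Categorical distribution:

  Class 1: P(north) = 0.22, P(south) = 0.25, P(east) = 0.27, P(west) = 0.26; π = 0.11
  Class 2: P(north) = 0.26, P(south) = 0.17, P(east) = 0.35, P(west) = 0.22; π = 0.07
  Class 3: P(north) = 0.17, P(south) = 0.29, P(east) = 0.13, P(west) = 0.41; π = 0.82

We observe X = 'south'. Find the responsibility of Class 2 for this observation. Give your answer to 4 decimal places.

The responsibility of component k is w_k f_k(x) divided by Σ_j w_j f_j(x).
Evaluate each component's likelihood at the observed value:
  p_1 = P(south | comp) = 0.25
  p_2 = P(south | comp) = 0.17
  p_3 = P(south | comp) = 0.29
Weight by the priors:
  w_1·p_1 = 0.11 × 0.25 = 0.0275
  w_2·p_2 = 0.07 × 0.17 = 0.0119
  w_3·p_3 = 0.82 × 0.29 = 0.2378
Evidence: 0.0275 + 0.0119 + 0.2378 = 0.2772
Responsibility of Class 2: 0.0119 / 0.2772 ≈ 0.0429

0.0429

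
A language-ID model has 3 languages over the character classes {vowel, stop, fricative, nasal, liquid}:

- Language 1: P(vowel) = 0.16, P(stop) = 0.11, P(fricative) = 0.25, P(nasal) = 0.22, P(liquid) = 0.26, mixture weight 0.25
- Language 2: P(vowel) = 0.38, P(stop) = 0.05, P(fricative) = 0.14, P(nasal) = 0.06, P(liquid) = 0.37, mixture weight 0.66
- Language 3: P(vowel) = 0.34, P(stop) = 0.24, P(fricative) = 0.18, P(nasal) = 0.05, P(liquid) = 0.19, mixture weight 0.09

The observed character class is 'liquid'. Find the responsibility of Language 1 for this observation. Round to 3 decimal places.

Posterior ∝ prior × likelihood, so P(k | x) ∝ π_k f_k(x); normalise over all components.
Evaluate each component's likelihood at the observed value:
  f_1 = P(liquid | comp) = 0.26
  f_2 = P(liquid | comp) = 0.37
  f_3 = P(liquid | comp) = 0.19
Weight by the priors:
  π_1·f_1 = 0.25 × 0.26 = 0.065
  π_2·f_2 = 0.66 × 0.37 = 0.2442
  π_3·f_3 = 0.09 × 0.19 = 0.0171
Marginal: 0.065 + 0.2442 + 0.0171 = 0.3263
So the posterior for Language 1 is 0.065 / 0.3263 ≈ 0.199.

0.199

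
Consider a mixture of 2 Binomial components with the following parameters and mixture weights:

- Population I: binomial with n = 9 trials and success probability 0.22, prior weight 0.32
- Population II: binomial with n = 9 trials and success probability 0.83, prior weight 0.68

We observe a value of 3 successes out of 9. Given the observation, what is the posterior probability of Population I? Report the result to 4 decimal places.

P(component k | x) = w_k·f_k(x) / marginal(x), where marginal(x) = Σ_j w_j·f_j(x).
Evaluate each component's likelihood at the observed value:
  f_I = C(9,3)·0.22^3·0.78^6 = 84·0.010648·0.2252 = 0.201426
  f_II = C(9,3)·0.83^3·0.17^6 = 84·0.571787·2.41376e-05 = 0.00115933
Prior × likelihood for each component:
  w_I·f_I = 0.32 × 0.201426 = 0.0644562
  w_II·f_II = 0.68 × 0.00115933 = 0.000788344
Normaliser: 0.0644562 + 0.000788344 = 0.0652446
P(Population I | the observation) ≈ 0.9879

0.9879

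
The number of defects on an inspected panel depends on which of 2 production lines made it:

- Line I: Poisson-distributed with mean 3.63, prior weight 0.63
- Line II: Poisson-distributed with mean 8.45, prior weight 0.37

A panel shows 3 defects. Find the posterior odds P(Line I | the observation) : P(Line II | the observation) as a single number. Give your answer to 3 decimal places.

Since P(k|x) ∝ π_k f_k(x), the posterior odds are π_i f_i(x) / (π_j f_j(x)).
Evaluate each component's likelihood at the observed value:
  p_I = 0.211388
  p_II = 0.0215095
Odds = (0.63/0.37) × (0.211388/0.0215095) = 1.7027 × 9.82764 ≈ 16.734

16.734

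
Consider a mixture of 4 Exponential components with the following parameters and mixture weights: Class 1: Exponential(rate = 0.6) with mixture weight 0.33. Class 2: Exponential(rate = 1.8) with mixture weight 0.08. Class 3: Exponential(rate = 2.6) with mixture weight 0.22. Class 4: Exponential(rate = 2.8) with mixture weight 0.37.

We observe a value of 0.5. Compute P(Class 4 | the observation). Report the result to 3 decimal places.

The responsibility of component k is π_k f_k(x) divided by Σ_j π_j f_j(x).
Evaluate each component's likelihood at the observed value:
  L_1 = 0.444491
  L_2 = 0.731825
  L_3 = 0.708583
  L_4 = 0.690471
Unnormalised posteriors:
  π_1·L_1 = 0.33 × 0.444491 = 0.146682
  π_2·L_2 = 0.08 × 0.731825 = 0.058546
  π_3·L_3 = 0.22 × 0.708583 = 0.155888
  π_4·L_4 = 0.37 × 0.690471 = 0.255474
Denominator: 0.146682 + 0.058546 + 0.155888 + 0.255474 = 0.616591
Responsibility of Class 4: 0.255474 / 0.616591 ≈ 0.414

0.414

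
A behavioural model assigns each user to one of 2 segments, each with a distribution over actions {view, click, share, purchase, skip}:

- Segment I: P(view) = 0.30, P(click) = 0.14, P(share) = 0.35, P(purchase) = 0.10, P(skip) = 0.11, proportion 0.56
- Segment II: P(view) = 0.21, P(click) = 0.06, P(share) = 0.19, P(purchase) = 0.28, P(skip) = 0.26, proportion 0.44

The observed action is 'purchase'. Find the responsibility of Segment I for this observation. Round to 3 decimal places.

0.312

By Bayes' theorem, P(k | x) = π_k f_k(x) / Σ_j π_j f_j(x).
Evaluate each component's likelihood at the observed value:
  p_I = P(purchase | comp) = 0.10
  p_II = P(purchase | comp) = 0.28
Weight by the priors:
  π_I·p_I = 0.56 × 0.1 = 0.056
  π_II·p_II = 0.44 × 0.28 = 0.1232
Denominator: 0.056 + 0.1232 = 0.1792
So the posterior for Segment I is 0.056 / 0.1792 ≈ 0.312.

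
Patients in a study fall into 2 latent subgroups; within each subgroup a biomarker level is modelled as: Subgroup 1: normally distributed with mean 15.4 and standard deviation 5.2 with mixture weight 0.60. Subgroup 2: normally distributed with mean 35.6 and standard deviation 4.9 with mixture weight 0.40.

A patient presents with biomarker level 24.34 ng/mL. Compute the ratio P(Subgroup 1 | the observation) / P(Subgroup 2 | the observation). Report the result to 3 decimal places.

4.520

The posterior odds equal the prior odds times the likelihood ratio: (π_i/π_j)·(f_i(x)/f_j(x)).
Component likelihoods at x = 24.34 ng/mL:
  L_1 = 0.0175014
  L_2 = 0.00580822
Posterior odds = (π_1·L_1) / (π_2·L_2) = (0.60·0.0175014) / (0.40·0.00580822) = 0.0105008 / 0.00232329 ≈ 4.520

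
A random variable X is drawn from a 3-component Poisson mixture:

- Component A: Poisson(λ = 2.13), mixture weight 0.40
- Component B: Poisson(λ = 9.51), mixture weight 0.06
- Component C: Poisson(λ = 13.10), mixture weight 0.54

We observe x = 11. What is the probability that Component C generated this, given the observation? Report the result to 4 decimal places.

0.8937

Apply Bayes' rule: the posterior for each component is proportional to its prior times its likelihood at x.
Component likelihoods at x = 11:
  f_A = 1.21891e-05
  f_B = 0.106829
  f_C = 0.0999012
Prior × likelihood for each component:
  π_A·f_A = 0.40 × 1.21891e-05 = 4.87565e-06
  π_B·f_B = 0.06 × 0.106829 = 0.00640974
  π_C·f_C = 0.54 × 0.0999012 = 0.0539467
Marginal: 4.87565e-06 + 0.00640974 + 0.0539467 = 0.0603613
P(Component C | the observation) ≈ 0.8937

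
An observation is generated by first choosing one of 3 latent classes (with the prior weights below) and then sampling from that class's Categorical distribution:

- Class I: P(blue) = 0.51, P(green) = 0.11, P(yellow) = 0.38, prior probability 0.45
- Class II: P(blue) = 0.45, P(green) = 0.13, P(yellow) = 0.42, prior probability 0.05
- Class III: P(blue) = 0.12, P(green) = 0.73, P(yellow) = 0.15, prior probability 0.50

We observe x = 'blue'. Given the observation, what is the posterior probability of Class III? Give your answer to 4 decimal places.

P(component k | x) = π_k·f_k(x) / marginal(x), where marginal(x) = Σ_j π_j·f_j(x).
Evaluate each component's likelihood at the observed value:
  L_I = 0.51
  L_II = 0.45
  L_III = 0.12
Prior × likelihood for each component:
  π_I·L_I = 0.45 × 0.51 = 0.2295
  π_II·L_II = 0.05 × 0.45 = 0.0225
  π_III·L_III = 0.50 × 0.12 = 0.06
Evidence: 0.2295 + 0.0225 + 0.06 = 0.312
So the posterior for Class III is 0.06 / 0.312 ≈ 0.1923.

0.1923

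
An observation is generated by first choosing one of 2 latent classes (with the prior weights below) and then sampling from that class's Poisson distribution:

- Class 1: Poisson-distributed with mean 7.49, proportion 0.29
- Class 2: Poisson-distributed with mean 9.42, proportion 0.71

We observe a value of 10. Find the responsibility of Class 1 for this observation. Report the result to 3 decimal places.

By Bayes' theorem, P(k | x) = P(Z=k) f_k(x) / Σ_j P(Z=j) f_j(x).
Evaluate each component's likelihood at the observed value:
  p_1 = 0.085544
  p_2 = 0.12294
Unnormalised posteriors:
  P(Z=1)·p_1 = 0.29 × 0.085544 = 0.0248078
  P(Z=2)·p_2 = 0.71 × 0.12294 = 0.0872872
Marginal: 0.0248078 + 0.0872872 = 0.112095
So the posterior for Class 1 is 0.0248078 / 0.112095 ≈ 0.221.

0.221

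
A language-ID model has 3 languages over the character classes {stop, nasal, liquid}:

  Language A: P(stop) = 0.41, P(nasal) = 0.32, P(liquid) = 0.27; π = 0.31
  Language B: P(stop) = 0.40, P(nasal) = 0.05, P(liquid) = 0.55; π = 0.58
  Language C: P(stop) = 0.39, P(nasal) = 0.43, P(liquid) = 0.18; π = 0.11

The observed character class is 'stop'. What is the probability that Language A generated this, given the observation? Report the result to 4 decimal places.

The responsibility of component k is π_k f_k(x) divided by Σ_j π_j f_j(x).
Component likelihoods at x = 'stop':
  f_A = 0.41
  f_B = 0.4
  f_C = 0.39
Multiply by the mixture weights:
  π_A·f_A = 0.31 × 0.41 = 0.1271
  π_B·f_B = 0.58 × 0.4 = 0.232
  π_C·f_C = 0.11 × 0.39 = 0.0429
Evidence: 0.1271 + 0.232 + 0.0429 = 0.402
Responsibility of Language A: 0.1271 / 0.402 ≈ 0.3162

0.3162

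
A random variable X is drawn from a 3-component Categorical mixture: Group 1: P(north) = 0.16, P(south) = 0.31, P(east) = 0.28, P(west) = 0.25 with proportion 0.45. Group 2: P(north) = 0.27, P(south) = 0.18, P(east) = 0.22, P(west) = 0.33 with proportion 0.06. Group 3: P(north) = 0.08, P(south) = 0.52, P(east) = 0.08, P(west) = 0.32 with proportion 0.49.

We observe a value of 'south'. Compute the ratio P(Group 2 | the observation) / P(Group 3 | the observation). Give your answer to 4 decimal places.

Posterior odds = (π_i f_i(x)) / (π_j f_j(x)); the normalising sum cancels.
Categorical probabilities:
  L_1 = 0.31
  L_2 = 0.18
  L_3 = 0.52
0.0108 / 0.2548 ≈ 0.0424

0.0424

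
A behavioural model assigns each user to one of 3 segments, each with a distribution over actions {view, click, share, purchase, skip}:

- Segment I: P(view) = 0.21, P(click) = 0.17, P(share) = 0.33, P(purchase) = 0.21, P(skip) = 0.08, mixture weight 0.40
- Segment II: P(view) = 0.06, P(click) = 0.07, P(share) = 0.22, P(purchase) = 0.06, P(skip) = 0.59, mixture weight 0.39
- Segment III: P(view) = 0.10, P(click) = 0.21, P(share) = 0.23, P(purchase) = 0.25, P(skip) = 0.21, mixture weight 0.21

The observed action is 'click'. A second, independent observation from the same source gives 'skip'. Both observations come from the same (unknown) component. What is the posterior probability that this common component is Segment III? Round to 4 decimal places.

The responsibility of component k is π_k f_k(x) divided by Σ_j π_j f_j(x).
Since both observations come from the same component, the likelihood for component k is f_k(x₁)·f_k(x₂).
  L_I = [P(click | comp) = 0.17] × [0.08] = 0.0136
  L_II = [P(click | comp) = 0.07] × [0.59] = 0.0413
  L_III = [P(click | comp) = 0.21] × [0.21] = 0.0441
Multiply by the mixture weights:
  π_I·L_I = 0.40 × 0.0136 = 0.00544
  π_II·L_II = 0.39 × 0.0413 = 0.016107
  π_III·L_III = 0.21 × 0.0441 = 0.009261
Marginal: 0.00544 + 0.016107 + 0.009261 = 0.030808
So the posterior for Segment III is 0.009261 / 0.030808 ≈ 0.3006.

0.3006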